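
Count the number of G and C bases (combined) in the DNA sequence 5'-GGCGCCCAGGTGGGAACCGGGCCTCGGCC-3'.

24

Counting bases: T=2, G=13, A=3, C=11
Total G or C: 13 + 11 = 24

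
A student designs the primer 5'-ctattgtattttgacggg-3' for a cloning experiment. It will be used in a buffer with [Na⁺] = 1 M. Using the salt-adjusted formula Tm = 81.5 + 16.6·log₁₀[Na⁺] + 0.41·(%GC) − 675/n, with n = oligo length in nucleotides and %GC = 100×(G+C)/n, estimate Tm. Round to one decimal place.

59.9°C

Length n = 18. Base counts: G=5, C=2, A=3, T=8
G+C = 7, so %GC = 7/18 × 100 = 38.889%
Salt term: 16.6 × (0) = 0
GC term: 0.41 × 38.889 = 15.944; length term: −675/18 = −37.5
Tm = 81.5 + (0) + 15.944 − 37.5 = 59.944 → 59.9°C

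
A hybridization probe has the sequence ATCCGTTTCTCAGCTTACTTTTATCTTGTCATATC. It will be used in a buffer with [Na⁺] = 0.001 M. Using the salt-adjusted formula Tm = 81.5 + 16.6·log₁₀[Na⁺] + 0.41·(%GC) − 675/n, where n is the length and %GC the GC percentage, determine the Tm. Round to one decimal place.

Length n = 35. Scanning the sequence gives G=3, T=17, A=6, C=9.
G+C = 12, so %GC = 12/35 × 100 = 34.286%
Salt term: 16.6 × (-3) = -49.8
GC term: 0.41 × 34.286 = 14.057; length term: −675/35 = −19.286
Tm = 81.5 + (-49.8) + 14.057 − 19.286 = 26.471 → 26.5°C

26.5°C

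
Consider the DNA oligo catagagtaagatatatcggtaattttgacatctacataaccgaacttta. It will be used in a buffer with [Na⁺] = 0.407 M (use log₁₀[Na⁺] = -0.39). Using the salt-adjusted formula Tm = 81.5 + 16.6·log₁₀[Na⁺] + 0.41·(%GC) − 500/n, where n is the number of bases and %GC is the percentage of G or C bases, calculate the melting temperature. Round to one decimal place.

Length n = 50. Counting bases: C=8, G=7, T=16, A=19
G+C = 15, so %GC = 15/50 × 100 = 30%
Salt term: 16.6 × (-0.39) = -6.474
GC term: 0.41 × 30 = 12.3; length term: −500/50 = −10
Tm = 81.5 + (-6.474) + 12.3 − 10 = 77.326 → 77.3°C

77.3°C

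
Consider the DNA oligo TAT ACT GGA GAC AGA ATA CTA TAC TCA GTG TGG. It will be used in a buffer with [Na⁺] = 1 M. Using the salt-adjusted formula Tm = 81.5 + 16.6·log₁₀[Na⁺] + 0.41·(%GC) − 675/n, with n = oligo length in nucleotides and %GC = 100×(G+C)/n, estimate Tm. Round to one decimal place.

77.2°C

Length n = 33. A=11, C=5, G=8, T=9
G+C = 13, so %GC = 13/33 × 100 = 39.394%
Salt term: 16.6 × (0) = 0
GC term: 0.41 × 39.394 = 16.152; length term: −675/33 = −20.455
Tm = 81.5 + (0) + 16.152 − 20.455 = 77.197 → 77.2°C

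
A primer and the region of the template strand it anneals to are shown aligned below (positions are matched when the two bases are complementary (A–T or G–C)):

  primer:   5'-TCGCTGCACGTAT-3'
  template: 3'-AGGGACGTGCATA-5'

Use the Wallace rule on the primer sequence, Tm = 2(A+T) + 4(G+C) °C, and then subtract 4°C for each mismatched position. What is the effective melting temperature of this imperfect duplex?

Primer base counts: A=2, T=4, G=3, C=4 → A+T=6, G+C=7
Perfect-match Tm = 2(6) + 4(7) = 12 + 28 = 40°C
Mismatches (positions where the bases are not complementary): 1 (at position 3)
Effective Tm = 40 − 1×4 = 40 − 4 = 36°C

36°C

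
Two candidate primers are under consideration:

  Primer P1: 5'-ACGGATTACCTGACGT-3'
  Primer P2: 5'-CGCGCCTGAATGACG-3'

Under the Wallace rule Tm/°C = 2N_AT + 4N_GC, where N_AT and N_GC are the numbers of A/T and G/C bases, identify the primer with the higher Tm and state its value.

Primer P1: A+T=8, G+C=8 → Tm = 2(8)+4(8) = 48°C
Primer P2: A+T=5, G+C=10 → Tm = 2(5)+4(10) = 50°C
48°C vs 50°C → primer P2 is higher.

Primer P2, 50°C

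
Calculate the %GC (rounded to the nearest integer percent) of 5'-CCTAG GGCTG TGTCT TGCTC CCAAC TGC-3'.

61%

C=10, A=3, T=8, G=7
G+C = 7 + 10 = 17 out of 28 bases
%GC = 17/28 × 100 = 60.71% ≈ 61%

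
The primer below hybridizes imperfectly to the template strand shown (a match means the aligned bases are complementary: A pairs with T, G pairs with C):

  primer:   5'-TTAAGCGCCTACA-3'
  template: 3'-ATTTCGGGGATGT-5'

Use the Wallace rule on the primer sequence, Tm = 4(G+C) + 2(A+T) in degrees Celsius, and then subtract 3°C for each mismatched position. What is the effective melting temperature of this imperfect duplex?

32°C

Primer base counts: A=4, T=3, G=2, C=4 → A+T=7, G+C=6
Perfect-match Tm = 2(7) + 4(6) = 14 + 24 = 38°C
Mismatches (positions where the bases are not complementary): 2 (at positions 2, 7)
Effective Tm = 38 − 2×3 = 38 − 6 = 32°C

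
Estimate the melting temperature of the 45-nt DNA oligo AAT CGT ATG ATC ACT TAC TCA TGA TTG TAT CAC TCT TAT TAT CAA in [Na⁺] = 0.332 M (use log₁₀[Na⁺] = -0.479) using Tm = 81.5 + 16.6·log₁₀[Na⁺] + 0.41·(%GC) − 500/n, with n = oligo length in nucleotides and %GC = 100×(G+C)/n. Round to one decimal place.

Length n = 45. G=4, A=14, T=18, C=9
G+C = 13, so %GC = 13/45 × 100 = 28.889%
Salt term: 16.6 × (-0.479) = -7.951
GC term: 0.41 × 28.889 = 11.844; length term: −500/45 = −11.111
Tm = 81.5 + (-7.951) + 11.844 − 11.111 = 74.282 → 74.3°C

74.3°C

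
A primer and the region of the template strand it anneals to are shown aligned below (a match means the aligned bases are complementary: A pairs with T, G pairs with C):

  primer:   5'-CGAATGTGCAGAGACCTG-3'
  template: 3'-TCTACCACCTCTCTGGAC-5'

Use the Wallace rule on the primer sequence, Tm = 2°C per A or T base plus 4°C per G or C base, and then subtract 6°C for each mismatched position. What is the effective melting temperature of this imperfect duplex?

Primer base counts: A=5, T=3, G=6, C=4 → A+T=8, G+C=10
Perfect-match Tm = 2(8) + 4(10) = 16 + 40 = 56°C
Mismatches (positions where the bases are not complementary): 4 (at positions 1, 4, 5, 9)
Effective Tm = 56 − 4×6 = 56 − 24 = 32°C

32°C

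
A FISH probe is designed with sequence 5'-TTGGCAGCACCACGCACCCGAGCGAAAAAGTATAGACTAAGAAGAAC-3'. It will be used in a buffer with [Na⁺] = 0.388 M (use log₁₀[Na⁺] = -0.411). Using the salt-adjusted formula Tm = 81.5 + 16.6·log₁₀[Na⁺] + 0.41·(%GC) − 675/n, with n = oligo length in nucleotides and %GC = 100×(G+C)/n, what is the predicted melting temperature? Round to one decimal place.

Length n = 47. Scanning the sequence gives T=5, G=11, C=12, A=19.
G+C = 23, so %GC = 23/47 × 100 = 48.936%
Salt term: 16.6 × (-0.411) = -6.823
GC term: 0.41 × 48.936 = 20.064; length term: −675/47 = −14.362
Tm = 81.5 + (-6.823) + 20.064 − 14.362 = 80.379 → 80.4°C

80.4°C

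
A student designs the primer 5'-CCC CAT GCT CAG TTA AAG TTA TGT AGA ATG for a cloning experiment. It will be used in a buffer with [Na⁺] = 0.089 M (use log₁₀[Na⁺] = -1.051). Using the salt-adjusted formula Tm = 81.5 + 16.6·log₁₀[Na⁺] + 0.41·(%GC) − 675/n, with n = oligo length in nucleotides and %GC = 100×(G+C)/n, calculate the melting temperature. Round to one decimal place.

Length n = 30. Base counts: T=9, C=6, A=9, G=6
G+C = 12, so %GC = 12/30 × 100 = 40%
Salt term: 16.6 × (-1.051) = -17.447
GC term: 0.41 × 40 = 16.4; length term: −675/30 = −22.5
Tm = 81.5 + (-17.447) + 16.4 − 22.5 = 57.953 → 58.0°C

58.0°C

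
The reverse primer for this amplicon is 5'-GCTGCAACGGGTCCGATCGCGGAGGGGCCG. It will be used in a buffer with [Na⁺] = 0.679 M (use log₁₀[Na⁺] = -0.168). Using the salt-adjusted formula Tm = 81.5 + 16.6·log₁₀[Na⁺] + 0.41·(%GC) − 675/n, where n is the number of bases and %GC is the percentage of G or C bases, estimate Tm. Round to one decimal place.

Length n = 30. Scanning the sequence gives A=4, G=14, C=9, T=3.
G+C = 23, so %GC = 23/30 × 100 = 76.667%
Salt term: 16.6 × (-0.168) = -2.789
GC term: 0.41 × 76.667 = 31.433; length term: −675/30 = −22.5
Tm = 81.5 + (-2.789) + 31.433 − 22.5 = 87.644 → 87.6°C

87.6°C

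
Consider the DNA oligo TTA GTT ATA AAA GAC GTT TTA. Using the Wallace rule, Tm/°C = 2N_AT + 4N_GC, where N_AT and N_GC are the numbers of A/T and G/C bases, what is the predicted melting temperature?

50°C

Scanning the sequence gives T=9, C=1, A=8, G=3.
So N_AT = 17 and N_GC = 4.
Tm = 4·4 + 2·17 = 16 + 34 = 50°C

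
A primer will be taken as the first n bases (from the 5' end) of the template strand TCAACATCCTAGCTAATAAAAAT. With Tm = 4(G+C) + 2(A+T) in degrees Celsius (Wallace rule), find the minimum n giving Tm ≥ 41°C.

First 14 bases: TCAACATCCTAGCT → Tm = 40°C (< 41°C)
First 15 bases: TCAACATCCTAGCTA → Tm = 42°C (≥ 41°C)
Each additional base adds 2°C (A/T) or 4°C (G/C), so Tm is non-decreasing in n; n = 15 is the first length to reach 41°C.

n = 15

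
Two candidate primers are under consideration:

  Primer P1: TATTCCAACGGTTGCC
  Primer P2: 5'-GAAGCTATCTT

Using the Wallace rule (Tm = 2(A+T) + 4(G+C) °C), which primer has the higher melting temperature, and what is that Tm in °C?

Primer P1: A+T=8, G+C=8 → Tm = 2(8)+4(8) = 48°C
Primer P2: A+T=7, G+C=4 → Tm = 2(7)+4(4) = 30°C
48°C vs 30°C → primer P1 is higher.

Primer P1, 48°C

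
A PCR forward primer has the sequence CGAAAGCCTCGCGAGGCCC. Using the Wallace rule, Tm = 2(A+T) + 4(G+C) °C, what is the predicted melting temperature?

66°C

Counting bases: T=1, A=4, G=6, C=8
A+T = 5, G+C = 14
Tm = 4·14 + 2·5 = 56 + 10 = 66°C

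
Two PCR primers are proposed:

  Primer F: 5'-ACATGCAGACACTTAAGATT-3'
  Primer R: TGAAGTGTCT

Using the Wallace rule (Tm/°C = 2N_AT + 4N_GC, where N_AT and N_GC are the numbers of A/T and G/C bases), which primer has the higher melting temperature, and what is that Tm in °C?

Primer F: A+T=13, G+C=7 → Tm = 2(13)+4(7) = 54°C
Primer R: A+T=6, G+C=4 → Tm = 2(6)+4(4) = 28°C
54°C vs 28°C → primer F is higher.

Primer F, 54°C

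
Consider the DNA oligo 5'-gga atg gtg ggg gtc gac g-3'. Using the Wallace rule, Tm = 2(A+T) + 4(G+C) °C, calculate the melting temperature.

64°C

Scanning the sequence gives C=2, T=3, A=3, G=11.
So N_AT = 6 and N_GC = 13.
Tm = 2(6) + 4(13) = 12 + 52 = 64°C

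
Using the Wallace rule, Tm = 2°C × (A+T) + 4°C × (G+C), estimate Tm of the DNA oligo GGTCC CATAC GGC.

44°C

Counting bases: A=2, G=4, T=2, C=5
So N_AT = 4 and N_GC = 9.
Tm = 2×4 + 4×9 = 44°C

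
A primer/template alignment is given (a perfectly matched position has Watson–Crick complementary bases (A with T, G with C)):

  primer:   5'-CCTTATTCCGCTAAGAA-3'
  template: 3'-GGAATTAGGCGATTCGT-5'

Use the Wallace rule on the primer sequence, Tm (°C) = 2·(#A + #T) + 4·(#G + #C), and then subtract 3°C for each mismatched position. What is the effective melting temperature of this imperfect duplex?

42°C

Primer base counts: A=5, T=5, G=2, C=5 → A+T=10, G+C=7
Perfect-match Tm = 2(10) + 4(7) = 20 + 28 = 48°C
Mismatches (positions where the bases are not complementary): 2 (at positions 6, 16)
Effective Tm = 48 − 2×3 = 48 − 6 = 42°C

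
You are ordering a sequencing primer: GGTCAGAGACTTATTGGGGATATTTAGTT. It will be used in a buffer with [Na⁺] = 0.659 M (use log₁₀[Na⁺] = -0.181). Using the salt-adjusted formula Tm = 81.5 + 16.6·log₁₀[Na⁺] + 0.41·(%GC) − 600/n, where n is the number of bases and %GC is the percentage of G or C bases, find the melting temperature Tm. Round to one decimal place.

Length n = 29. Scanning the sequence gives G=9, C=2, T=11, A=7.
G+C = 11, so %GC = 11/29 × 100 = 37.931%
Salt term: 16.6 × (-0.181) = -3.005
GC term: 0.41 × 37.931 = 15.552; length term: −600/29 = −20.69
Tm = 81.5 + (-3.005) + 15.552 − 20.69 = 73.357 → 73.4°C

73.4°C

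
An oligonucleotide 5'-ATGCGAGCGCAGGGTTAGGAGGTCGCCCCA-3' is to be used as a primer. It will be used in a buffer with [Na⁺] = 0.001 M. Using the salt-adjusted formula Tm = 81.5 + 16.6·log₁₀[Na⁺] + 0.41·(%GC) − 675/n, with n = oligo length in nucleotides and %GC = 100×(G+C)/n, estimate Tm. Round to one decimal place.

Length n = 30. Counting bases: A=6, T=4, C=8, G=12
G+C = 20, so %GC = 20/30 × 100 = 66.667%
Salt term: 16.6 × (-3) = -49.8
GC term: 0.41 × 66.667 = 27.333; length term: −675/30 = −22.5
Tm = 81.5 + (-49.8) + 27.333 − 22.5 = 36.533 → 36.5°C

36.5°C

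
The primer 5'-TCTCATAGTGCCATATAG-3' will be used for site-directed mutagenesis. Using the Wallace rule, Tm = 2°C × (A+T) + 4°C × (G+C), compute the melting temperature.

50°C

Counting bases: A=5, C=4, T=6, G=3
So N_AT = 11 and N_GC = 7.
Tm = 4·7 + 2·11 = 28 + 22 = 50°C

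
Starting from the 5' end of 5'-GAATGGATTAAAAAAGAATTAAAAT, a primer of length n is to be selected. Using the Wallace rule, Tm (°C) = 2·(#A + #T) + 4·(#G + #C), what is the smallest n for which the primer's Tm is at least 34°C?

n = 14

First 13 bases: GAATGGATTAAAA → Tm = 32°C (< 34°C)
First 14 bases: GAATGGATTAAAAA → Tm = 34°C (≥ 34°C)
Each additional base adds 2°C (A/T) or 4°C (G/C), so Tm is non-decreasing in n; n = 14 is the first length to reach 34°C.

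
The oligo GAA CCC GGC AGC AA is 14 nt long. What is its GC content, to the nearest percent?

64%

Counting bases: G=4, T=0, C=5, A=5
G+C = 4 + 5 = 9 out of 14 bases
%GC = 9/14 × 100 = 64.29% ≈ 64%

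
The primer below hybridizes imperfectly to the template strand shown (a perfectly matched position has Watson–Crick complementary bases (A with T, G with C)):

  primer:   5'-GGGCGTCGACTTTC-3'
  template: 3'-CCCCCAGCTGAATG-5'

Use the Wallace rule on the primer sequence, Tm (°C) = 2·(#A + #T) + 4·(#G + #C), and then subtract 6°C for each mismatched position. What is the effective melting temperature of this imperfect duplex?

34°C

Primer base counts: A=1, T=4, G=5, C=4 → A+T=5, G+C=9
Perfect-match Tm = 2(5) + 4(9) = 10 + 36 = 46°C
Mismatches (positions where the bases are not complementary): 2 (at positions 4, 13)
Effective Tm = 46 − 2×6 = 46 − 12 = 34°C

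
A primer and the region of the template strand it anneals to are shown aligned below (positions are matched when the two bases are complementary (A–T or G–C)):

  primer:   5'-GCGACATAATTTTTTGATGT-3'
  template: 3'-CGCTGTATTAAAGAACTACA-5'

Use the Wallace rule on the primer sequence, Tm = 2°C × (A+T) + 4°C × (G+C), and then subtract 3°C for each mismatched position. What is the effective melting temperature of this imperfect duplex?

49°C

Primer base counts: A=5, T=9, G=4, C=2 → A+T=14, G+C=6
Perfect-match Tm = 2(14) + 4(6) = 28 + 24 = 52°C
Mismatches (positions where the bases are not complementary): 1 (at position 13)
Effective Tm = 52 − 1×3 = 52 − 3 = 49°C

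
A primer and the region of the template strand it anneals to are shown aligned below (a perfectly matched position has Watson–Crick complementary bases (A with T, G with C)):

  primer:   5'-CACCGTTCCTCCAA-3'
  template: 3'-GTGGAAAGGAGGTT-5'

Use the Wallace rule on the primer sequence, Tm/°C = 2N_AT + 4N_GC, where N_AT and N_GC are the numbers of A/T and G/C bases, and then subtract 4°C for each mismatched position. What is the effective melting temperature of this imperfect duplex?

40°C

Primer base counts: A=3, T=3, G=1, C=7 → A+T=6, G+C=8
Perfect-match Tm = 2(6) + 4(8) = 12 + 32 = 44°C
Mismatches (positions where the bases are not complementary): 1 (at position 5)
Effective Tm = 44 − 1×4 = 44 − 4 = 40°C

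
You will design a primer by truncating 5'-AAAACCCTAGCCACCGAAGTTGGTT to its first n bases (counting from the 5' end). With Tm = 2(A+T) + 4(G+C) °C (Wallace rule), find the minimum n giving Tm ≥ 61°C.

n = 21

First 20 bases: AAAACCCTAGCCACCGAAGT → Tm = 60°C (< 61°C)
First 21 bases: AAAACCCTAGCCACCGAAGTT → Tm = 62°C (≥ 61°C)
Since every base adds ≥2°C, Tm only increases with n, so the threshold is first crossed at n = 21.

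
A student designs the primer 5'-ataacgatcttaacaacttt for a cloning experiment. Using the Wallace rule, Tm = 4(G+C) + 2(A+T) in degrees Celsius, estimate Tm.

T=7, A=8, C=4, G=1
So N_AT = 15 and N_GC = 5.
Tm = 2(15) + 4(5) = 30 + 20 = 50°C

50°C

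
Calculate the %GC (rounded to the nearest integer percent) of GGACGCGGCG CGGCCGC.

94%

Base counts: T=0, A=1, C=7, G=9
G+C = 9 + 7 = 16 out of 17 bases
%GC = 16/17 × 100 = 94.12% ≈ 94%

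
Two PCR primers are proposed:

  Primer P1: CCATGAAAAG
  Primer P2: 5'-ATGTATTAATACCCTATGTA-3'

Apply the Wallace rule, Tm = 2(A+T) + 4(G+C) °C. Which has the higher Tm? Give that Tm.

Primer P2, 50°C

Primer P1: A+T=6, G+C=4 → Tm = 2(6)+4(4) = 28°C
Primer P2: A+T=15, G+C=5 → Tm = 2(15)+4(5) = 50°C
28°C vs 50°C → primer P2 is higher.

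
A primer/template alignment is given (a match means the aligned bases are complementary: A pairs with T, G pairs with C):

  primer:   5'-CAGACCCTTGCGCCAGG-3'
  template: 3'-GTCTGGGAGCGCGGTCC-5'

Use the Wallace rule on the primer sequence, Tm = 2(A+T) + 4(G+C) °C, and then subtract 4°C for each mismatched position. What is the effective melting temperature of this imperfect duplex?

54°C

Primer base counts: A=3, T=2, G=5, C=7 → A+T=5, G+C=12
Perfect-match Tm = 2(5) + 4(12) = 10 + 48 = 58°C
Mismatches (positions where the bases are not complementary): 1 (at position 9)
Effective Tm = 58 − 1×4 = 58 − 4 = 54°C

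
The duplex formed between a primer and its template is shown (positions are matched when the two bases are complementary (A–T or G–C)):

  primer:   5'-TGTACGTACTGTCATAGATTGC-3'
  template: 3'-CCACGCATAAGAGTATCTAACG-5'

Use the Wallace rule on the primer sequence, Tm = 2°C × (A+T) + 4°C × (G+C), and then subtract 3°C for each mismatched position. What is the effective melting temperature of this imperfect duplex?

50°C

Primer base counts: A=5, T=8, G=5, C=4 → A+T=13, G+C=9
Perfect-match Tm = 2(13) + 4(9) = 26 + 36 = 62°C
Mismatches (positions where the bases are not complementary): 4 (at positions 1, 4, 9, 11)
Effective Tm = 62 − 4×3 = 62 − 12 = 50°C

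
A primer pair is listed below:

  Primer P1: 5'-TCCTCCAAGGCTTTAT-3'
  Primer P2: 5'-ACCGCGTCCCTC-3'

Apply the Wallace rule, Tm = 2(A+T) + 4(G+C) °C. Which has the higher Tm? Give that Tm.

Primer P1, 46°C

Primer P1: A+T=9, G+C=7 → Tm = 2(9)+4(7) = 46°C
Primer P2: A+T=3, G+C=9 → Tm = 2(3)+4(9) = 42°C
46°C vs 42°C → primer P1 is higher.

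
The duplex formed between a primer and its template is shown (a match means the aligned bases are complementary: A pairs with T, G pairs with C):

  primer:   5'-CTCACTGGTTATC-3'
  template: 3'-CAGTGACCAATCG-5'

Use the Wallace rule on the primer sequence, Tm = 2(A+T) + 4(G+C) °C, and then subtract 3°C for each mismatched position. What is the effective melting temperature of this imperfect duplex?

Primer base counts: A=2, T=5, G=2, C=4 → A+T=7, G+C=6
Perfect-match Tm = 2(7) + 4(6) = 14 + 24 = 38°C
Mismatches (positions where the bases are not complementary): 2 (at positions 1, 12)
Effective Tm = 38 − 2×3 = 38 − 6 = 32°C

32°C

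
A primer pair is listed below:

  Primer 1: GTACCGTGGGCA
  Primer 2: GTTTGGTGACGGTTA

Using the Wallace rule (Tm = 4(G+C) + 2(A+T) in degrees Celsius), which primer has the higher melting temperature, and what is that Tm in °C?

Primer 2, 44°C

Primer 1: A+T=4, G+C=8 → Tm = 2(4)+4(8) = 40°C
Primer 2: A+T=8, G+C=7 → Tm = 2(8)+4(7) = 44°C
40°C vs 44°C → primer 2 is higher.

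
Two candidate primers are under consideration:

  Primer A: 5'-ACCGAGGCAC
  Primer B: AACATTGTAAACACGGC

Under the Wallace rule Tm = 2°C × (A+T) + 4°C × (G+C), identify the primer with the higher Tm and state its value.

Primer B, 48°C

Primer A: A+T=3, G+C=7 → Tm = 2(3)+4(7) = 34°C
Primer B: A+T=10, G+C=7 → Tm = 2(10)+4(7) = 48°C
34°C vs 48°C → primer B is higher.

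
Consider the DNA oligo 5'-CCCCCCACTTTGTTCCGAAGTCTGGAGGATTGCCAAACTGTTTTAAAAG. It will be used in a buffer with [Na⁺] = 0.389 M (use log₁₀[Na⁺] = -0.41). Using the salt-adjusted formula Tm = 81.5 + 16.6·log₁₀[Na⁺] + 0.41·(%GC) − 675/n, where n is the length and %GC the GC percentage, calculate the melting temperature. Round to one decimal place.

80.2°C

Length n = 49. Scanning the sequence gives G=10, A=12, C=13, T=14.
G+C = 23, so %GC = 23/49 × 100 = 46.939%
Salt term: 16.6 × (-0.41) = -6.806
GC term: 0.41 × 46.939 = 19.245; length term: −675/49 = −13.776
Tm = 81.5 + (-6.806) + 19.245 − 13.776 = 80.163 → 80.2°C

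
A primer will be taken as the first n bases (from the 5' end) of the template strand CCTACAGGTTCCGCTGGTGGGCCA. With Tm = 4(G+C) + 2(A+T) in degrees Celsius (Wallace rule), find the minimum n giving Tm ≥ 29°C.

First 9 bases: CCTACAGGT → Tm = 28°C (< 29°C)
First 10 bases: CCTACAGGTT → Tm = 30°C (≥ 29°C)
Each additional base adds 2°C (A/T) or 4°C (G/C), so Tm is non-decreasing in n; n = 10 is the first length to reach 29°C.

n = 10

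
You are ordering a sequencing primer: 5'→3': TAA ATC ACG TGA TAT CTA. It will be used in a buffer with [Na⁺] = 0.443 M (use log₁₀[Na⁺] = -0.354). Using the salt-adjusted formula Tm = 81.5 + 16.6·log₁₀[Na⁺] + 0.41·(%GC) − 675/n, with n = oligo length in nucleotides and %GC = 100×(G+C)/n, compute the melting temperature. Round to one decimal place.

49.5°C

Length n = 18. Scanning the sequence gives G=2, A=7, T=6, C=3.
G+C = 5, so %GC = 5/18 × 100 = 27.778%
Salt term: 16.6 × (-0.354) = -5.876
GC term: 0.41 × 27.778 = 11.389; length term: −675/18 = −37.5
Tm = 81.5 + (-5.876) + 11.389 − 37.5 = 49.513 → 49.5°C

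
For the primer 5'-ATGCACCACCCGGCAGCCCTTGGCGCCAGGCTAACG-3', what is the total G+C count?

Scanning the sequence gives A=7, C=15, G=10, T=4.
Total G or C: 10 + 15 = 25

25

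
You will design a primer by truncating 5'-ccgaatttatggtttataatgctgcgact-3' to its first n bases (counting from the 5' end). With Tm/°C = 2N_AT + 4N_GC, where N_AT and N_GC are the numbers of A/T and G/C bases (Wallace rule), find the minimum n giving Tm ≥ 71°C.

n = 26

First 25 bases: CCGAATTTATGGTTTATAATGCTGC → Tm = 68°C (< 71°C)
First 26 bases: CCGAATTTATGGTTTATAATGCTGCG → Tm = 72°C (≥ 71°C)
Since every base adds ≥2°C, Tm only increases with n, so the threshold is first crossed at n = 26.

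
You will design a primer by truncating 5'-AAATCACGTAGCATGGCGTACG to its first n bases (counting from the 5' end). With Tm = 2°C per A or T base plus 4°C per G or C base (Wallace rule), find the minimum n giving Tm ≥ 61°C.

First 20 bases: AAATCACGTAGCATGGCGTA → Tm = 58°C (< 61°C)
First 21 bases: AAATCACGTAGCATGGCGTAC → Tm = 62°C (≥ 61°C)
Each additional base adds 2°C (A/T) or 4°C (G/C), so Tm is non-decreasing in n; n = 21 is the first length to reach 61°C.

n = 21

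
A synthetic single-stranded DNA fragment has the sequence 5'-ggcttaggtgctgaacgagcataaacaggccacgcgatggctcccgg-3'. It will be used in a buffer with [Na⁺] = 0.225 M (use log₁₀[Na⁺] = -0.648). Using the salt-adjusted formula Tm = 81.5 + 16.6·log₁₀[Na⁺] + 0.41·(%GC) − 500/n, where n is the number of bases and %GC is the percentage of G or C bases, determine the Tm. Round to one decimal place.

Length n = 47. T=7, G=16, C=13, A=11
G+C = 29, so %GC = 29/47 × 100 = 61.702%
Salt term: 16.6 × (-0.648) = -10.757
GC term: 0.41 × 61.702 = 25.298; length term: −500/47 = −10.638
Tm = 81.5 + (-10.757) + 25.298 − 10.638 = 85.403 → 85.4°C

85.4°C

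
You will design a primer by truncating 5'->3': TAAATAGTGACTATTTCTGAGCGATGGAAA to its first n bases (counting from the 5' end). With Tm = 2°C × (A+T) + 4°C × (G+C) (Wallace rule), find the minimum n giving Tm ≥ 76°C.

n = 28

First 27 bases: TAAATAGTGACTATTTCTGAGCGATGG → Tm = 74°C (< 76°C)
First 28 bases: TAAATAGTGACTATTTCTGAGCGATGGA → Tm = 76°C (≥ 76°C)
Since every base adds ≥2°C, Tm only increases with n, so the threshold is first crossed at n = 28.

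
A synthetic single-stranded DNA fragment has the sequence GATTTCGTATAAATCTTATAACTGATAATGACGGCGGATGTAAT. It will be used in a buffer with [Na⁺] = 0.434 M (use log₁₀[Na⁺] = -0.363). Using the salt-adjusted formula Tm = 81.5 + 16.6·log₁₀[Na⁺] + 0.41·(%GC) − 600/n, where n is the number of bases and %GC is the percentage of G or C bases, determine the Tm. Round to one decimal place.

Length n = 44. Counting bases: T=15, C=5, A=15, G=9
G+C = 14, so %GC = 14/44 × 100 = 31.818%
Salt term: 16.6 × (-0.363) = -6.026
GC term: 0.41 × 31.818 = 13.045; length term: −600/44 = −13.636
Tm = 81.5 + (-6.026) + 13.045 − 13.636 = 74.883 → 74.9°C

74.9°C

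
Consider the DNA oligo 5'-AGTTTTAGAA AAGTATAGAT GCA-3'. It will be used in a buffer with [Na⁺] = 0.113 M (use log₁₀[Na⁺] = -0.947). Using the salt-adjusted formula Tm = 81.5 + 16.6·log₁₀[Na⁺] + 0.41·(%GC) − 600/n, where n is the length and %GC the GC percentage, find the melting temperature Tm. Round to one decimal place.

50.4°C

Length n = 23. Base counts: A=10, T=7, G=5, C=1
G+C = 6, so %GC = 6/23 × 100 = 26.087%
Salt term: 16.6 × (-0.947) = -15.72
GC term: 0.41 × 26.087 = 10.696; length term: −600/23 = −26.087
Tm = 81.5 + (-15.72) + 10.696 − 26.087 = 50.389 → 50.4°C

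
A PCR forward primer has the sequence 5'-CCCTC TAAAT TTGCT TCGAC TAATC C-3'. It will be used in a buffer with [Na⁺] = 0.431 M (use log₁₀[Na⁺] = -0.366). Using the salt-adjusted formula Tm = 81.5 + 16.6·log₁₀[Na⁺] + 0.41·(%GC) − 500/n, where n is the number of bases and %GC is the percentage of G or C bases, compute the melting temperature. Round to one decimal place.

73.5°C

Length n = 26. Base counts: A=6, C=9, G=2, T=9
G+C = 11, so %GC = 11/26 × 100 = 42.308%
Salt term: 16.6 × (-0.366) = -6.076
GC term: 0.41 × 42.308 = 17.346; length term: −500/26 = −19.231
Tm = 81.5 + (-6.076) + 17.346 − 19.231 = 73.539 → 73.5°C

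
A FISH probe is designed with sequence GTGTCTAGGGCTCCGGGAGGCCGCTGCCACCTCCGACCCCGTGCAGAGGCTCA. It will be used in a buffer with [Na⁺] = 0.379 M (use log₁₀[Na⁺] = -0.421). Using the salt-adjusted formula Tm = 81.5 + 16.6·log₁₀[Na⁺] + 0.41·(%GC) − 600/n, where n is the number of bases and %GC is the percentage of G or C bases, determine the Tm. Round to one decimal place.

92.6°C

Length n = 53. G=18, A=7, C=20, T=8
G+C = 38, so %GC = 38/53 × 100 = 71.698%
Salt term: 16.6 × (-0.421) = -6.989
GC term: 0.41 × 71.698 = 29.396; length term: −600/53 = −11.321
Tm = 81.5 + (-6.989) + 29.396 − 11.321 = 92.586 → 92.6°C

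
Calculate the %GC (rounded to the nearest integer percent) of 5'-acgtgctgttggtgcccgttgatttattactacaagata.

T=14, C=7, A=9, G=9
G+C = 9 + 7 = 16 out of 39 bases
%GC = 16/39 × 100 = 41.03% ≈ 41%

41%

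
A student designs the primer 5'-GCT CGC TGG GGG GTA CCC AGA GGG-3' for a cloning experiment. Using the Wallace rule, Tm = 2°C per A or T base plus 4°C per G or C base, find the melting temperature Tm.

84°C

A=3, G=12, T=3, C=6
AT pairs contribute 6, GC pairs contribute 18.
Tm = 4·18 + 2·6 = 72 + 12 = 84°C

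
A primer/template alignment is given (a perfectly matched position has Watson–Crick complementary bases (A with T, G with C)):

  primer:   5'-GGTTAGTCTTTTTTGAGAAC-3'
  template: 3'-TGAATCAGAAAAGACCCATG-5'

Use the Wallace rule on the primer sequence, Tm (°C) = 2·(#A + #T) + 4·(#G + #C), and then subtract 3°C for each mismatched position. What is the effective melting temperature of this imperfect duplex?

Primer base counts: A=4, T=9, G=5, C=2 → A+T=13, G+C=7
Perfect-match Tm = 2(13) + 4(7) = 26 + 28 = 54°C
Mismatches (positions where the bases are not complementary): 5 (at positions 1, 2, 13, 16, 18)
Effective Tm = 54 − 5×3 = 54 − 15 = 39°C

39°C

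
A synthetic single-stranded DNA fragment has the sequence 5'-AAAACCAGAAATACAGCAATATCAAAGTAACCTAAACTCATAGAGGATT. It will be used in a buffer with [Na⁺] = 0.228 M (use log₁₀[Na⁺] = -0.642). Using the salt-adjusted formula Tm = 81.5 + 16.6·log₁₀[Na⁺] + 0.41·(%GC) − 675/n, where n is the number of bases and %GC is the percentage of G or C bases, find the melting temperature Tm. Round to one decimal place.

Length n = 49. Counting bases: T=9, A=25, C=9, G=6
G+C = 15, so %GC = 15/49 × 100 = 30.612%
Salt term: 16.6 × (-0.642) = -10.657
GC term: 0.41 × 30.612 = 12.551; length term: −675/49 = −13.776
Tm = 81.5 + (-10.657) + 12.551 − 13.776 = 69.618 → 69.6°C

69.6°C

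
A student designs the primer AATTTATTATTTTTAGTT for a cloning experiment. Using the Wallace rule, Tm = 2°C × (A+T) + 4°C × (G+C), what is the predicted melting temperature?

38°C

Scanning the sequence gives C=0, G=1, A=5, T=12.
A+T = 17, G+C = 1
Tm = 4·1 + 2·17 = 4 + 34 = 38°C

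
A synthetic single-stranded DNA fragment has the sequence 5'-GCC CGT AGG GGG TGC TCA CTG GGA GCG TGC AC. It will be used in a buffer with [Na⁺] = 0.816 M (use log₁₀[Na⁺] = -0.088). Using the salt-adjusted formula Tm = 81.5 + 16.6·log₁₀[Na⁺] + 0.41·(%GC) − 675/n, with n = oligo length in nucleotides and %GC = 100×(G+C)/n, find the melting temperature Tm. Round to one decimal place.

88.4°C

Length n = 32. A=4, G=14, T=5, C=9
G+C = 23, so %GC = 23/32 × 100 = 71.875%
Salt term: 16.6 × (-0.088) = -1.461
GC term: 0.41 × 71.875 = 29.469; length term: −675/32 = −21.094
Tm = 81.5 + (-1.461) + 29.469 − 21.094 = 88.414 → 88.4°C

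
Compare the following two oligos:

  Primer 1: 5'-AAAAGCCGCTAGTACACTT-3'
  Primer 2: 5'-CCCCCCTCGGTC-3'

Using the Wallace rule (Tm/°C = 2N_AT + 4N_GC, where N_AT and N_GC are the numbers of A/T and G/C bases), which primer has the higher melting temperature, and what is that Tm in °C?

Primer 1, 54°C

Primer 1: A+T=11, G+C=8 → Tm = 2(11)+4(8) = 54°C
Primer 2: A+T=2, G+C=10 → Tm = 2(2)+4(10) = 44°C
54°C vs 44°C → primer 1 is higher.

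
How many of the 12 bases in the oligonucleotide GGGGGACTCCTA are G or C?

8

C=3, T=2, G=5, A=2
G+C = 5 + 3 = 8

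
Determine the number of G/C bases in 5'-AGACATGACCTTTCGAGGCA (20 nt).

10

Base counts: T=4, A=6, G=5, C=5
G+C = 5 + 5 = 10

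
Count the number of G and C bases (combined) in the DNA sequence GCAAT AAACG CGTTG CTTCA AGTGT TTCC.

G=6, C=7, T=9, A=7
G+C = 6 + 7 = 13

13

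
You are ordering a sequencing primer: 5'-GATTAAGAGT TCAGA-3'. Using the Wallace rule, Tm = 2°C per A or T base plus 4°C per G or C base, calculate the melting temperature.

Scanning the sequence gives C=1, A=6, T=4, G=4.
A+T = 10, G+C = 5
Tm = 2×10 + 4×5 = 40°C

40°C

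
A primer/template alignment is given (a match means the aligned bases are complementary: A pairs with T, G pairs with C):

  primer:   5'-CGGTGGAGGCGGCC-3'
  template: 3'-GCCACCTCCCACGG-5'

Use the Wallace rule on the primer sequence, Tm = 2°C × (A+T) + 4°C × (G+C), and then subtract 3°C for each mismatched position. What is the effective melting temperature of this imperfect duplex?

46°C

Primer base counts: A=1, T=1, G=8, C=4 → A+T=2, G+C=12
Perfect-match Tm = 2(2) + 4(12) = 4 + 48 = 52°C
Mismatches (positions where the bases are not complementary): 2 (at positions 10, 11)
Effective Tm = 52 − 2×3 = 52 − 6 = 46°C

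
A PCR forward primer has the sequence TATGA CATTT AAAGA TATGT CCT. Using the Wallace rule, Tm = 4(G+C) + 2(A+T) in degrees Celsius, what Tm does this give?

A=8, T=9, C=3, G=3
AT pairs contribute 17, GC pairs contribute 6.
Tm = 2×17 + 4×6 = 58°C

58°C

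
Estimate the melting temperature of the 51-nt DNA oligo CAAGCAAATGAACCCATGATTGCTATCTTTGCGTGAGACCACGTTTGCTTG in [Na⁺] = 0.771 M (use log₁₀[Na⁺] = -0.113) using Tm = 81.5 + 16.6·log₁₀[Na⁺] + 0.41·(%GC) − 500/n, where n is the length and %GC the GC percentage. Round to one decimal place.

88.3°C

Length n = 51. G=11, T=15, A=13, C=12
G+C = 23, so %GC = 23/51 × 100 = 45.098%
Salt term: 16.6 × (-0.113) = -1.876
GC term: 0.41 × 45.098 = 18.49; length term: −500/51 = −9.804
Tm = 81.5 + (-1.876) + 18.49 − 9.804 = 88.31 → 88.3°C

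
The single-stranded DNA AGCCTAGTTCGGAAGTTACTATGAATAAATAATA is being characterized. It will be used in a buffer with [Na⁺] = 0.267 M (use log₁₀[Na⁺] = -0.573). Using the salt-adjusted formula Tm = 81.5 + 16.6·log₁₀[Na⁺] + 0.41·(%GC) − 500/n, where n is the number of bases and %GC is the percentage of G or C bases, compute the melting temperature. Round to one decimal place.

69.3°C

Length n = 34. G=6, C=4, A=14, T=10
G+C = 10, so %GC = 10/34 × 100 = 29.412%
Salt term: 16.6 × (-0.573) = -9.512
GC term: 0.41 × 29.412 = 12.059; length term: −500/34 = −14.706
Tm = 81.5 + (-9.512) + 12.059 − 14.706 = 69.341 → 69.3°C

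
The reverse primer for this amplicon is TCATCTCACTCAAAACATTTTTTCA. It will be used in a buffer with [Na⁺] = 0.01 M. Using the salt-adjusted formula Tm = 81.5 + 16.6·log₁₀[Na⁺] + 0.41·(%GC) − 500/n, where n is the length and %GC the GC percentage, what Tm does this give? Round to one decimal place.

39.8°C

Length n = 25. Base counts: C=7, T=10, G=0, A=8
G+C = 7, so %GC = 7/25 × 100 = 28%
Salt term: 16.6 × (-2) = -33.2
GC term: 0.41 × 28 = 11.48; length term: −500/25 = −20
Tm = 81.5 + (-33.2) + 11.48 − 20 = 39.78 → 39.8°C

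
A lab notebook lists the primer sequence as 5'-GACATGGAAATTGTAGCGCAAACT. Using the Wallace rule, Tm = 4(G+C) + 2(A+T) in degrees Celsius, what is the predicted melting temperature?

Counting bases: C=4, G=6, A=9, T=5
AT pairs contribute 14, GC pairs contribute 10.
Tm = 2×14 + 4×10 = 68°C

68°C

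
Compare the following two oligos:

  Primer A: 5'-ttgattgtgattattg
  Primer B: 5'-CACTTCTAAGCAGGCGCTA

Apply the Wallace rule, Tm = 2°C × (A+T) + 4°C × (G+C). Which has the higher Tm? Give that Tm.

Primer A: A+T=12, G+C=4 → Tm = 2(12)+4(4) = 40°C
Primer B: A+T=9, G+C=10 → Tm = 2(9)+4(10) = 58°C
40°C vs 58°C → primer B is higher.

Primer B, 58°C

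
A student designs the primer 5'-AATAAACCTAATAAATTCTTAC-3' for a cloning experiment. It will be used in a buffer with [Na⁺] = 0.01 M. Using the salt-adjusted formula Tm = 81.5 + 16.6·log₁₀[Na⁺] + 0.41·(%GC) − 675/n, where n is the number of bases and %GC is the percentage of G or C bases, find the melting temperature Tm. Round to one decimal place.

Length n = 22. Counting bases: G=0, A=11, T=7, C=4
G+C = 4, so %GC = 4/22 × 100 = 18.182%
Salt term: 16.6 × (-2) = -33.2
GC term: 0.41 × 18.182 = 7.455; length term: −675/22 = −30.682
Tm = 81.5 + (-33.2) + 7.455 − 30.682 = 25.073 → 25.1°C

25.1°C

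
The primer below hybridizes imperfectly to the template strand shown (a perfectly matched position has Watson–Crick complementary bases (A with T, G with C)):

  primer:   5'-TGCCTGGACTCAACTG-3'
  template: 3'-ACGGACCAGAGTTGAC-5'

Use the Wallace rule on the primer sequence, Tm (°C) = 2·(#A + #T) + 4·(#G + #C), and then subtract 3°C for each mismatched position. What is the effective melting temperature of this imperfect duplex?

Primer base counts: A=3, T=4, G=4, C=5 → A+T=7, G+C=9
Perfect-match Tm = 2(7) + 4(9) = 14 + 36 = 50°C
Mismatches (positions where the bases are not complementary): 1 (at position 8)
Effective Tm = 50 − 1×3 = 50 − 3 = 47°C

47°C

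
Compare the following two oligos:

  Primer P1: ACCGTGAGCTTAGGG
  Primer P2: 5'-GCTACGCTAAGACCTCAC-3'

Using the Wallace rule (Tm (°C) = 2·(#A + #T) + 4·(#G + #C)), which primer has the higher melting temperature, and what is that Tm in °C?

Primer P1: A+T=6, G+C=9 → Tm = 2(6)+4(9) = 48°C
Primer P2: A+T=8, G+C=10 → Tm = 2(8)+4(10) = 56°C
48°C vs 56°C → primer P2 is higher.

Primer P2, 56°C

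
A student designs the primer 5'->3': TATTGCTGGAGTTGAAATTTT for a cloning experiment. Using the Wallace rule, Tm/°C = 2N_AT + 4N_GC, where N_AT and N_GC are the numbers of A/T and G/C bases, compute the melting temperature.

G=5, T=10, A=5, C=1
So N_AT = 15 and N_GC = 6.
Tm = 2(15) + 4(6) = 30 + 24 = 54°C

54°C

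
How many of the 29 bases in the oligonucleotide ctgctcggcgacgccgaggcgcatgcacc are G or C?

Scanning the sequence gives C=12, T=3, G=10, A=4.
Total G or C: 10 + 12 = 22

22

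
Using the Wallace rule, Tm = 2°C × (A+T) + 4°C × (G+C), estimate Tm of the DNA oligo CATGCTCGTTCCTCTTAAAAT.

Scanning the sequence gives C=6, A=5, G=2, T=8.
AT pairs contribute 13, GC pairs contribute 8.
Tm = 2(13) + 4(8) = 26 + 32 = 58°C

58°C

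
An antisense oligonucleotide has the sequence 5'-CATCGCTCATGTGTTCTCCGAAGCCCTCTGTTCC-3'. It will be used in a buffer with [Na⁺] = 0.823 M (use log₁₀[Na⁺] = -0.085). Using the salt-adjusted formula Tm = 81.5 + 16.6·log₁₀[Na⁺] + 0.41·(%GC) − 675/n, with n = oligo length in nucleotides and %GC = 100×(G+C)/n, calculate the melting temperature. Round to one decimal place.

83.1°C

Length n = 34. Scanning the sequence gives G=6, C=13, A=4, T=11.
G+C = 19, so %GC = 19/34 × 100 = 55.882%
Salt term: 16.6 × (-0.085) = -1.411
GC term: 0.41 × 55.882 = 22.912; length term: −675/34 = −19.853
Tm = 81.5 + (-1.411) + 22.912 − 19.853 = 83.148 → 83.1°C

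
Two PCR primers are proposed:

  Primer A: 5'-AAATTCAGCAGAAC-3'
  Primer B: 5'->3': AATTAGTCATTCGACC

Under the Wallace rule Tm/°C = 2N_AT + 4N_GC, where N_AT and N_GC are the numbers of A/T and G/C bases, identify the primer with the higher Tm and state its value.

Primer B, 44°C

Primer A: A+T=9, G+C=5 → Tm = 2(9)+4(5) = 38°C
Primer B: A+T=10, G+C=6 → Tm = 2(10)+4(6) = 44°C
38°C vs 44°C → primer B is higher.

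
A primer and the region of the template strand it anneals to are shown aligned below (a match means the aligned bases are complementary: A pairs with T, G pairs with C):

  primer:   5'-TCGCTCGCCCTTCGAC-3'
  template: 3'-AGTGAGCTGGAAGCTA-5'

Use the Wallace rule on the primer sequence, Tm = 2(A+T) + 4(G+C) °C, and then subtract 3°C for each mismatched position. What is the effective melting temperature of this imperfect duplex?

Primer base counts: A=1, T=4, G=3, C=8 → A+T=5, G+C=11
Perfect-match Tm = 2(5) + 4(11) = 10 + 44 = 54°C
Mismatches (positions where the bases are not complementary): 3 (at positions 3, 8, 16)
Effective Tm = 54 − 3×3 = 54 − 9 = 45°C

45°C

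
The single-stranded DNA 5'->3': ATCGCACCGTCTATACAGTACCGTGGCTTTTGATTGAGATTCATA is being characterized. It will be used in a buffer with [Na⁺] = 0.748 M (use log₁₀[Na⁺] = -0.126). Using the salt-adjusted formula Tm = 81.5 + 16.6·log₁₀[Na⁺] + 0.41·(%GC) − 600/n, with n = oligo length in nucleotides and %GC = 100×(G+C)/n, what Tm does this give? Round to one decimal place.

83.4°C

Length n = 45. C=10, A=11, T=15, G=9
G+C = 19, so %GC = 19/45 × 100 = 42.222%
Salt term: 16.6 × (-0.126) = -2.092
GC term: 0.41 × 42.222 = 17.311; length term: −600/45 = −13.333
Tm = 81.5 + (-2.092) + 17.311 − 13.333 = 83.386 → 83.4°C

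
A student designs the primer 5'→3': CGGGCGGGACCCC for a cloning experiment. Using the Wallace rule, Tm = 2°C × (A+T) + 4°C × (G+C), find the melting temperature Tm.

50°C

Scanning the sequence gives G=6, A=1, T=0, C=6.
A+T = 1, G+C = 12
Tm = 2(1) + 4(12) = 2 + 48 = 50°C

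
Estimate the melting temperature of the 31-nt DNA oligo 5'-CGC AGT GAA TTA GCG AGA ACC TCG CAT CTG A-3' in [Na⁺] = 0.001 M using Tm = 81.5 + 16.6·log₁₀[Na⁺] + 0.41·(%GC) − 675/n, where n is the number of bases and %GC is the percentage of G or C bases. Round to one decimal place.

31.1°C

Length n = 31. Base counts: A=9, G=8, T=6, C=8
G+C = 16, so %GC = 16/31 × 100 = 51.613%
Salt term: 16.6 × (-3) = -49.8
GC term: 0.41 × 51.613 = 21.161; length term: −675/31 = −21.774
Tm = 81.5 + (-49.8) + 21.161 − 21.774 = 31.087 → 31.1°C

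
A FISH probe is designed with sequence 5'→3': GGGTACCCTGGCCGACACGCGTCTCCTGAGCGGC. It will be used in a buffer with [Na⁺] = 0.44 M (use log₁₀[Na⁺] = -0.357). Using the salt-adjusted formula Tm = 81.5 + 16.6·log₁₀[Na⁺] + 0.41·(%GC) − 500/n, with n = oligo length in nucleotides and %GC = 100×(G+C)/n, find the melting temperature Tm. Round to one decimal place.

91.0°C

Length n = 34. Counting bases: T=5, C=13, G=12, A=4
G+C = 25, so %GC = 25/34 × 100 = 73.529%
Salt term: 16.6 × (-0.357) = -5.926
GC term: 0.41 × 73.529 = 30.147; length term: −500/34 = −14.706
Tm = 81.5 + (-5.926) + 30.147 − 14.706 = 91.015 → 91.0°C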